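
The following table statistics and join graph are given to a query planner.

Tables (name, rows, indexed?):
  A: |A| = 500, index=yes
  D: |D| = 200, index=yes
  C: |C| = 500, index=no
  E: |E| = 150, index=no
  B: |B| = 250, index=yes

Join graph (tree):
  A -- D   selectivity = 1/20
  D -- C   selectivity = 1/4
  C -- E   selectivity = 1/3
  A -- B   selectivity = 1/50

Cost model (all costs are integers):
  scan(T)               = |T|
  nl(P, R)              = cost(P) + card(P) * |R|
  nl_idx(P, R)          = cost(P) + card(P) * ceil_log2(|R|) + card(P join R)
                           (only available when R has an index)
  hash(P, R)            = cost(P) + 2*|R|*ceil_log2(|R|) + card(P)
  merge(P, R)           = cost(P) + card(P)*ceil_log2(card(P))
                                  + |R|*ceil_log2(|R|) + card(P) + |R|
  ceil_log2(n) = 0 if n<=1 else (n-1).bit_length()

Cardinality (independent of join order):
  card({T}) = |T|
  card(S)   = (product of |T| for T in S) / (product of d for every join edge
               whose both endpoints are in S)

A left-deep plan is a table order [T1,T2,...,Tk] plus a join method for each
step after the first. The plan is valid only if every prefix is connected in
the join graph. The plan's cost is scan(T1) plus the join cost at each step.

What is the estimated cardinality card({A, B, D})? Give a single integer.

25000

Tables in S: A(500), B(250), D(200)
Edges inside S: A-D(d=20), A-B(d=50)
numerator = 500 * 250 * 200 = 25000000
denominator = 20 * 50 = 1000
card(S) = 25000000 / 1000 = 25000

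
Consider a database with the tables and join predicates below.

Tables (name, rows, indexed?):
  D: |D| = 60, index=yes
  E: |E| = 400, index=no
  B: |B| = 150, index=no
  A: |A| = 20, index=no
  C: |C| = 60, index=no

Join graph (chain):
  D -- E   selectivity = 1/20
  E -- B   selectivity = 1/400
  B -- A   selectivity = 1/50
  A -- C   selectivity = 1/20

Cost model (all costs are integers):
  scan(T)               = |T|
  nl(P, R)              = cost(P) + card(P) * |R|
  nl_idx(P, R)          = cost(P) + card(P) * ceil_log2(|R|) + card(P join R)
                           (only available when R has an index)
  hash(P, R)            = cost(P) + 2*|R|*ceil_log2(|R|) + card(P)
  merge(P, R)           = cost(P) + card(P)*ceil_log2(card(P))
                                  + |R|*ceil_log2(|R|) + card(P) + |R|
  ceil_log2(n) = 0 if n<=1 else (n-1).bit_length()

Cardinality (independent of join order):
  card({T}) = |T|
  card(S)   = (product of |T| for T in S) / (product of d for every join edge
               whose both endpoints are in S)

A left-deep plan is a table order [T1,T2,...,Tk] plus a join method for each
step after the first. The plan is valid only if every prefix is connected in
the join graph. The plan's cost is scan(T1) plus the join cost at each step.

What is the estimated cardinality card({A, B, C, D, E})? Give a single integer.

Tables in S: A(20), B(150), C(60), D(60), E(400)
Edges inside S: D-E(d=20), E-B(d=400), B-A(d=50), A-C(d=20)
numerator = 20 * 150 * 60 * 60 * 400 = 4320000000
denominator = 20 * 400 * 50 * 20 = 8000000
card(S) = 4320000000 / 8000000 = 540

540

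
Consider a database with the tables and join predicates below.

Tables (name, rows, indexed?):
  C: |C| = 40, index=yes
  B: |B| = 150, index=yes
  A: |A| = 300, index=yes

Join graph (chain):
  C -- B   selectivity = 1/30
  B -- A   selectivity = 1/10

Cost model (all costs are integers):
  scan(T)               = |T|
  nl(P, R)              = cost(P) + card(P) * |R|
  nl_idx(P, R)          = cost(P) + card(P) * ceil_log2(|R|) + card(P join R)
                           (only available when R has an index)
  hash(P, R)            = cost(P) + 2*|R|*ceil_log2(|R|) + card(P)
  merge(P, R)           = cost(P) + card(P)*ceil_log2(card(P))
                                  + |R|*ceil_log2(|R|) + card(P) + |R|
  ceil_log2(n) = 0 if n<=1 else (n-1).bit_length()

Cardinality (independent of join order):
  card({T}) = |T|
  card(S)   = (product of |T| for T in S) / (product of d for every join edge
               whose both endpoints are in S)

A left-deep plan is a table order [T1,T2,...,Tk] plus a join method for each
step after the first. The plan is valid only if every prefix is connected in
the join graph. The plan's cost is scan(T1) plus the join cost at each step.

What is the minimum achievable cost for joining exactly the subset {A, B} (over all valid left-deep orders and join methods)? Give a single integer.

Selinger DP over subsets of {A,B}:
  {B}: scan cost=150, card=150
  {A}: scan cost=300, card=300
  {AB}: card=4500; try (B,hash)→3000, (A,merge)→4500, (B,merge)→4650, (A,hash)→5700, (A,nl_idx)→6000, (B,nl_idx)→7200 …(+2); best=3000 via (B,hash)

3000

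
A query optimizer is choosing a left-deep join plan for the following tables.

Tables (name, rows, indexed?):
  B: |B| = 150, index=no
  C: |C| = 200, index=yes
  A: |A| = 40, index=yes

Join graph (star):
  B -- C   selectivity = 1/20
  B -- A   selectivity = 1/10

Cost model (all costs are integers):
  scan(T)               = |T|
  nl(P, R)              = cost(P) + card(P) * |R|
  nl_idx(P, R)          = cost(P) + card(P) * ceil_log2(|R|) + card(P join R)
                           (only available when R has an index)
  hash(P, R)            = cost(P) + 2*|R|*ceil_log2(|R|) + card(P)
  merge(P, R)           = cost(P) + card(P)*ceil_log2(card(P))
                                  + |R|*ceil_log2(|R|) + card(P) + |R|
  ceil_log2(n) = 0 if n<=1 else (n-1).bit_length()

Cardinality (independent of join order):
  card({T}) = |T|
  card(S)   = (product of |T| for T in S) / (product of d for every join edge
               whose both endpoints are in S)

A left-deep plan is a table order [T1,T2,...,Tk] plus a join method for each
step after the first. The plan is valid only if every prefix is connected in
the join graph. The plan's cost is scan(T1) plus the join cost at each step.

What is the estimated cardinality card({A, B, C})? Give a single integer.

Tables in S: A(40), B(150), C(200)
Edges inside S: B-C(d=20), B-A(d=10)
numerator = 40 * 150 * 200 = 1200000
denominator = 20 * 10 = 200
card(S) = 1200000 / 200 = 6000

6000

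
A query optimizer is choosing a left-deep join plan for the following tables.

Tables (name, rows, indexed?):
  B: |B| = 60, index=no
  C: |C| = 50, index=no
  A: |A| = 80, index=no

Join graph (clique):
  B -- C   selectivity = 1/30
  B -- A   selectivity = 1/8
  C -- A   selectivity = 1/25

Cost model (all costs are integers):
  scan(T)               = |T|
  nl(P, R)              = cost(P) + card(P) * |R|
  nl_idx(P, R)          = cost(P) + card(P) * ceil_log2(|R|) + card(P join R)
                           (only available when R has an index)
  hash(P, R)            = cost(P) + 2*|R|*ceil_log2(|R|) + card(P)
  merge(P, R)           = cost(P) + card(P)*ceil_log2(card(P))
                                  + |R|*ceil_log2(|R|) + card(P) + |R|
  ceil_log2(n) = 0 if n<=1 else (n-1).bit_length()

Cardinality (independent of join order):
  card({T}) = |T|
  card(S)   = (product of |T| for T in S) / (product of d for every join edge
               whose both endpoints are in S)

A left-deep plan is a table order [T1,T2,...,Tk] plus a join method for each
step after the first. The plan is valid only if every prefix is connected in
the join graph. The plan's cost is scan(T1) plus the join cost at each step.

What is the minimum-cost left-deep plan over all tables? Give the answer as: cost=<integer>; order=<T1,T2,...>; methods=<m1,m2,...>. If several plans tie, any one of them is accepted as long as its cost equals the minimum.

Selinger DP (subsets sized 1..n):
  {B}: scan cost=60, card=60
  {C}: scan cost=50, card=50
  {A}: scan cost=80, card=80
  {BC}: card=100; try (C,hash)→720, (B,hash)→820, (B,merge)→820, (C,merge)→830, (B,nl)→3050, (C,nl)→3060; best=720 via (C,hash)
  {AB}: card=600; try (B,hash)→880, (A,merge)→1120, (B,merge)→1140, (A,hash)→1240, (A,nl)→4860, (B,nl)→4880; best=880 via (B,hash)
  {AC}: card=160; try (C,hash)→760, (A,merge)→1040, (C,merge)→1070, (A,hash)→1220, (A,nl)→4050, (C,nl)→4080; best=760 via (C,hash)
  {ABC}: card=40; try (B,hash)→1640, (A,hash)→1940, (C,hash)→2080, (A,merge)→2160, (B,merge)→2620, (C,merge)→7830 …(+3); best=1640 via (B,hash)

cost=1640; order=A,C,B; methods=hash,hash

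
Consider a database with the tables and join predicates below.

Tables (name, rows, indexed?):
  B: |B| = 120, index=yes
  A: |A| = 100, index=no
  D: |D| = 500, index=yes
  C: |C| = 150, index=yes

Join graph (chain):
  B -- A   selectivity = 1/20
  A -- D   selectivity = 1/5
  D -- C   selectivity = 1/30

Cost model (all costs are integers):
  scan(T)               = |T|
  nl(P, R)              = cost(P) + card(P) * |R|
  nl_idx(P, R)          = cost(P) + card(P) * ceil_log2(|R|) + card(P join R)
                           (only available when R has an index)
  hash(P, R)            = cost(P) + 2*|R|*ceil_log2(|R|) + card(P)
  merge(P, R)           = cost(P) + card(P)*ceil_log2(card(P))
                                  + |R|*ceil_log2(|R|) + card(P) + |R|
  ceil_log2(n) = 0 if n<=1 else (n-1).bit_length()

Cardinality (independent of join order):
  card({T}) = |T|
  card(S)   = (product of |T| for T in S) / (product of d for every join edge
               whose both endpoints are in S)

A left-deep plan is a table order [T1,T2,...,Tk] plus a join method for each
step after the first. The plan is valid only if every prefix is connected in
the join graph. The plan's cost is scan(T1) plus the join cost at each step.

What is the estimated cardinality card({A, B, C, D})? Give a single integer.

300000

Tables in S: A(100), B(120), C(150), D(500)
Edges inside S: B-A(d=20), A-D(d=5), D-C(d=30)
numerator = 100 * 120 * 150 * 500 = 900000000
denominator = 20 * 5 * 30 = 3000
card(S) = 900000000 / 3000 = 300000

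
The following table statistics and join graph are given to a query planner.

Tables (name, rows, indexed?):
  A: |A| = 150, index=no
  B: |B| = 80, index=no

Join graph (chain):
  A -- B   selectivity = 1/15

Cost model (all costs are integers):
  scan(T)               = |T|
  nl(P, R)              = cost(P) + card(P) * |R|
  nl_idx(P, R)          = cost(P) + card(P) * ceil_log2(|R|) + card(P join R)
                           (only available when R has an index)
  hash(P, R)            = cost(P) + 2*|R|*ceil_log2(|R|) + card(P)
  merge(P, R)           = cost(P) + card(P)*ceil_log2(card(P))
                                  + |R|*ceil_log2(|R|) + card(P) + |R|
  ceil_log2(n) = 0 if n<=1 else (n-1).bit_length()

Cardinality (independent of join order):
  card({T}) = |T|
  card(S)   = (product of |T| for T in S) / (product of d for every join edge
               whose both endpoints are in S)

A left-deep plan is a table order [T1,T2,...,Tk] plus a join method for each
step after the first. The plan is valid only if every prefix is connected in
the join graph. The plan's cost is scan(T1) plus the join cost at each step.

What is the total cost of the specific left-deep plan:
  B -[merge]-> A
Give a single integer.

step 1: scan B: cost=80, card=80
step 2: join A via merge
    card(P join A) = 80*150/(15) = 800
    cost = 80 + 80*7 + 150*8 + 80 + 150 = 2070

2070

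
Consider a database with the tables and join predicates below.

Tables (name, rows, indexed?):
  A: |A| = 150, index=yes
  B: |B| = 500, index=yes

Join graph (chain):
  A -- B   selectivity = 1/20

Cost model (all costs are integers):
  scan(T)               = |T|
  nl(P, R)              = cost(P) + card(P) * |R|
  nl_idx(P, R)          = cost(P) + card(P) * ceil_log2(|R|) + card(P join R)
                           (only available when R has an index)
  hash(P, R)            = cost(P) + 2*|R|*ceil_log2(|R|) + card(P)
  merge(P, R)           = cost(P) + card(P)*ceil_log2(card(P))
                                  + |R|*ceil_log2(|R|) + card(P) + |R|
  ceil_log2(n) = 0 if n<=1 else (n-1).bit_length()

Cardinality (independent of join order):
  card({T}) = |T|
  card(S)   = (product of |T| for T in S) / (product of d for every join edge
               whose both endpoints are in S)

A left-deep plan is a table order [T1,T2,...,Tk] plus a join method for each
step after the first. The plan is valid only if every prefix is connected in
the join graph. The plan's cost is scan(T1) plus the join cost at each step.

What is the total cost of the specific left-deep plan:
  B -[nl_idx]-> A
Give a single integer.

step 1: scan B: cost=500, card=500
step 2: join A via nl_idx
    card(P join A) = 500*150/(20) = 3750
    cost = 500 + 500*8 + 3750 = 8250

8250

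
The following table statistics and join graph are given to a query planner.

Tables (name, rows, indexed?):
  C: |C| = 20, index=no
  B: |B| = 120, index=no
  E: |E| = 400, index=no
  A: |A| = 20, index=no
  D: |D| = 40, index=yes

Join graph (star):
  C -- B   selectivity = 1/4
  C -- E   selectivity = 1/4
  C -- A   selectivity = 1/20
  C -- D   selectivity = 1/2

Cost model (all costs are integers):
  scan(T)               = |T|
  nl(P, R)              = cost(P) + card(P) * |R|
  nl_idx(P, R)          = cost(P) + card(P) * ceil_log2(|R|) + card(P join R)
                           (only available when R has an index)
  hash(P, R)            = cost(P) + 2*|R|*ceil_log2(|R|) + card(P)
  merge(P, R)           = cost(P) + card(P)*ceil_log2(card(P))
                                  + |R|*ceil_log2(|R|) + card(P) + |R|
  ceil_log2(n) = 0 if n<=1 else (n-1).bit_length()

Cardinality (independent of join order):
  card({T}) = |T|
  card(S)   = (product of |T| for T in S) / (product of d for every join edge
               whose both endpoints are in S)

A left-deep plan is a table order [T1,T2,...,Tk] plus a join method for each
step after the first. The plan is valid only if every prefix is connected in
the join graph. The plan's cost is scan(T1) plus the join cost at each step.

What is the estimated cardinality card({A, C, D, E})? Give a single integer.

40000

Tables in S: A(20), C(20), D(40), E(400)
Edges inside S: C-E(d=4), C-A(d=20), C-D(d=2)
numerator = 20 * 20 * 40 * 400 = 6400000
denominator = 4 * 20 * 2 = 160
card(S) = 6400000 / 160 = 40000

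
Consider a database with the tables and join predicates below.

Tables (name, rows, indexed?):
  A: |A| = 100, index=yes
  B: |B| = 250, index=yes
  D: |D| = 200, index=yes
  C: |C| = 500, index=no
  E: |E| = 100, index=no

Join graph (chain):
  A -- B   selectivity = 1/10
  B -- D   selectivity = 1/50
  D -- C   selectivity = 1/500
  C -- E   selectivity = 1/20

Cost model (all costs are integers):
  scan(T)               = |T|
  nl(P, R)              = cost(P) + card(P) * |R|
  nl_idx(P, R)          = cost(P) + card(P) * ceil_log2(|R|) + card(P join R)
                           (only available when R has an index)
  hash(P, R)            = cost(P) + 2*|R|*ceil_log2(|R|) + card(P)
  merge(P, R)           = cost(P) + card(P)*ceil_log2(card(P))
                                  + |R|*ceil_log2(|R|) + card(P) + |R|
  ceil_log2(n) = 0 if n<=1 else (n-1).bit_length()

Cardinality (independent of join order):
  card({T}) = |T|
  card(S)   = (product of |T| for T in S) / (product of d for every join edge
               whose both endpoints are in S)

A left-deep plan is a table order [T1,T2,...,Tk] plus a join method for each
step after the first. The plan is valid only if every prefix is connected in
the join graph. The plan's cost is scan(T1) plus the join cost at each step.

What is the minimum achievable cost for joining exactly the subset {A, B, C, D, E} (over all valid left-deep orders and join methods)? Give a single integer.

15600

Selinger DP over subsets of {A,B,C,D,E}:
  {A}: scan cost=100, card=100
  {B}: scan cost=250, card=250
  {D}: scan cost=200, card=200
  {C}: scan cost=500, card=500
  {E}: scan cost=100, card=100
  {AB}: card=2500; try (A,hash)→1900, (B,merge)→3150, (A,merge)→3300, (B,nl_idx)→3400, (B,hash)→4200, (A,nl_idx)→4500 …(+2); best=1900 via (A,hash)
  {BD}: card=1000; try (B,nl_idx)→2800, (D,nl_idx)→3250, (D,hash)→3700, (B,merge)→4250, (D,merge)→4300, (B,hash)→4400 …(+2); best=2800 via (B,nl_idx)
  {CD}: card=200; try (D,hash)→4200, (D,nl_idx)→4700, (C,merge)→7000, (D,merge)→7300, (C,hash)→9400, (C,nl)→100200 …(+1); best=4200 via (D,hash)
  {CE}: card=2500; try (E,hash)→2400, (C,merge)→5900, (E,merge)→6300, (C,hash)→9200, (C,nl)→50100, (E,nl)→50500; best=2400 via (E,hash)
  {ABD}: card=10000; try (A,hash)→5200, (D,hash)→7600, (A,merge)→14600, (A,nl_idx)→19800, (D,nl_idx)→31900, (D,merge)→36200 …(+2); best=5200 via (A,hash)
  {BCD}: card=1000; try (B,nl_idx)→6800, (B,merge)→8250, (B,hash)→8400, (C,hash)→12800, (C,merge)→18800, (B,nl)→54200 …(+1); best=6800 via (B,nl_idx)
  {CDE}: card=1000; try (E,hash)→5800, (E,merge)→6800, (D,hash)→8100, (D,nl_idx)→23400, (E,nl)→24200, (D,merge)→36700 …(+1); best=5800 via (E,hash)
  {ABCD}: card=10000; try (A,hash)→9200, (A,merge)→18600, (A,nl_idx)→23800, (C,hash)→24200, (A,nl)→106800, (C,merge)→160200 …(+1); best=9200 via (A,hash)
  {BCDE}: card=5000; try (E,hash)→9200, (B,hash)→10800, (E,merge)→18600, (B,nl_idx)→18800, (B,merge)→19050, (E,nl)→106800 …(+1); best=9200 via (E,hash)
  {ABCDE}: card=50000; try (A,hash)→15600, (E,hash)→20600, (A,merge)→80000, (A,nl_idx)→94200, (E,merge)→160000, (A,nl)→509200 …(+1); best=15600 via (A,hash)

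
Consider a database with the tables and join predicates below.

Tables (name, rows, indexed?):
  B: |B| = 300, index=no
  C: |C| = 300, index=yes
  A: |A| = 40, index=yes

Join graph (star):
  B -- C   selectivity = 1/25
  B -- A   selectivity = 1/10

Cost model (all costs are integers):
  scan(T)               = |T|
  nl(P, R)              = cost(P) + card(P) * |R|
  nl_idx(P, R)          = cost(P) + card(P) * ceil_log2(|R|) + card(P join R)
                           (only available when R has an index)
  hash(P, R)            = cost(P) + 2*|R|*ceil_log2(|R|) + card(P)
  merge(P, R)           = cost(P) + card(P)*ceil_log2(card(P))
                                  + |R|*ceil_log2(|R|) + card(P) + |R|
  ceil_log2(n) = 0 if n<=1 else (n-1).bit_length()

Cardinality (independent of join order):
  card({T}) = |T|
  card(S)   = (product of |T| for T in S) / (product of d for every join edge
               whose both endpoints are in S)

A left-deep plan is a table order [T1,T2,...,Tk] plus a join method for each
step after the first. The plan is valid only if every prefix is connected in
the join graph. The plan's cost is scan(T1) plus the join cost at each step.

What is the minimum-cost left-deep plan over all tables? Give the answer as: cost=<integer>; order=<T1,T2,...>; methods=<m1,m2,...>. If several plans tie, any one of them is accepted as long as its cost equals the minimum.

Selinger DP (subsets sized 1..n):
  {B}: scan cost=300, card=300
  {C}: scan cost=300, card=300
  {A}: scan cost=40, card=40
  {BC}: card=3600; try (C,hash)→6000, (B,hash)→6000, (C,merge)→6300, (B,merge)→6300, (C,nl_idx)→6600, (C,nl)→90300 …(+1); best=6000 via (C,hash)
  {AB}: card=1200; try (A,hash)→1080, (A,nl_idx)→3300, (B,merge)→3320, (A,merge)→3580, (B,hash)→5480, (B,nl)→12040 …(+1); best=1080 via (A,hash)
  {ABC}: card=14400; try (C,hash)→7680, (A,hash)→10080, (C,merge)→18480, (C,nl_idx)→26280, (A,nl_idx)→42000, (A,merge)→53080 …(+2); best=7680 via (C,hash)

cost=7680; order=B,A,C; methods=hash,hash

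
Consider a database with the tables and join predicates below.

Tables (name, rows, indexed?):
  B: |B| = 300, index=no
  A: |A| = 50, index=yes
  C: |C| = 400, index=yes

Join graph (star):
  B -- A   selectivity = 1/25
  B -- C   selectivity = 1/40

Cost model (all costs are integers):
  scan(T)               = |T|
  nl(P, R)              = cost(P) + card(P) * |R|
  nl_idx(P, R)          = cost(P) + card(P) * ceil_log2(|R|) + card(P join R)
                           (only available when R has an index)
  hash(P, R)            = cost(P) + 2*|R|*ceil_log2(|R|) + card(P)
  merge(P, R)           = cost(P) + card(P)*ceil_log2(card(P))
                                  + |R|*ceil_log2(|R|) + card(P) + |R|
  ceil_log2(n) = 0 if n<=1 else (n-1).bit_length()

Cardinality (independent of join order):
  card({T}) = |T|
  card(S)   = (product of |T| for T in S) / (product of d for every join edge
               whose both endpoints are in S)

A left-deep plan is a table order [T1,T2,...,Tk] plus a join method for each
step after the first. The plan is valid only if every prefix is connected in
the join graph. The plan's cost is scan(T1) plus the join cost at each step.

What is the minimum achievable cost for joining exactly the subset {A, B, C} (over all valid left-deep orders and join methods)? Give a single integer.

Selinger DP over subsets of {A,B,C}:
  {B}: scan cost=300, card=300
  {A}: scan cost=50, card=50
  {C}: scan cost=400, card=400
  {AB}: card=600; try (A,hash)→1200, (A,nl_idx)→2700, (B,merge)→3400, (A,merge)→3650, (B,hash)→5500, (B,nl)→15050 …(+1); best=1200 via (A,hash)
  {BC}: card=3000; try (C,nl_idx)→6000, (B,hash)→6200, (C,merge)→7300, (B,merge)→7400, (C,hash)→7800, (C,nl)→120300 …(+1); best=6000 via (C,nl_idx)
  {ABC}: card=6000; try (C,hash)→9000, (A,hash)→9600, (C,merge)→11800, (C,nl_idx)→12600, (A,nl_idx)→30000, (A,merge)→45350 …(+2); best=9000 via (C,hash)

9000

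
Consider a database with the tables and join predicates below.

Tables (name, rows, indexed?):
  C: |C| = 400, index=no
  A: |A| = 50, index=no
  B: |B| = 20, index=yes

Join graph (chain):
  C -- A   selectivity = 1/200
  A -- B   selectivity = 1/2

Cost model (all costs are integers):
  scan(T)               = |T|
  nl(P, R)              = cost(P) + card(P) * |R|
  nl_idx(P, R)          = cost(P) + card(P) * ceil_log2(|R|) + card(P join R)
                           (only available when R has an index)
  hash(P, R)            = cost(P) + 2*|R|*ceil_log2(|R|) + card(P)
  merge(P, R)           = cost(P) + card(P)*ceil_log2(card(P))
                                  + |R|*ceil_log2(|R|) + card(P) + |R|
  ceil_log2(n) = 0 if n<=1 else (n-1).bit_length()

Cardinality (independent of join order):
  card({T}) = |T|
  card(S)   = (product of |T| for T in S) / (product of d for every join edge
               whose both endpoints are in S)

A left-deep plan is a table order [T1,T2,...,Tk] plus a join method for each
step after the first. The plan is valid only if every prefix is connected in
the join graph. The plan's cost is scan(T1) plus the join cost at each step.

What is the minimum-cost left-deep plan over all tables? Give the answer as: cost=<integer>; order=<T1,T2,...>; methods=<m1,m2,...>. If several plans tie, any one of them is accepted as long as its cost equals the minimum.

cost=1700; order=C,A,B; methods=hash,hash

Selinger DP (subsets sized 1..n):
  {C}: scan cost=400, card=400
  {A}: scan cost=50, card=50
  {B}: scan cost=20, card=20
  {AC}: card=100; try (A,hash)→1400, (C,merge)→4400, (A,merge)→4750, (C,hash)→7300, (C,nl)→20050, (A,nl)→20400; best=1400 via (A,hash)
  {AB}: card=500; try (B,hash)→300, (A,merge)→490, (B,merge)→520, (A,hash)→640, (B,nl_idx)→800, (A,nl)→1020 …(+1); best=300 via (B,hash)
  {ABC}: card=1000; try (B,hash)→1700, (B,merge)→2320, (B,nl_idx)→2900, (B,nl)→3400, (C,hash)→8000, (C,merge)→9300 …(+1); best=1700 via (B,hash)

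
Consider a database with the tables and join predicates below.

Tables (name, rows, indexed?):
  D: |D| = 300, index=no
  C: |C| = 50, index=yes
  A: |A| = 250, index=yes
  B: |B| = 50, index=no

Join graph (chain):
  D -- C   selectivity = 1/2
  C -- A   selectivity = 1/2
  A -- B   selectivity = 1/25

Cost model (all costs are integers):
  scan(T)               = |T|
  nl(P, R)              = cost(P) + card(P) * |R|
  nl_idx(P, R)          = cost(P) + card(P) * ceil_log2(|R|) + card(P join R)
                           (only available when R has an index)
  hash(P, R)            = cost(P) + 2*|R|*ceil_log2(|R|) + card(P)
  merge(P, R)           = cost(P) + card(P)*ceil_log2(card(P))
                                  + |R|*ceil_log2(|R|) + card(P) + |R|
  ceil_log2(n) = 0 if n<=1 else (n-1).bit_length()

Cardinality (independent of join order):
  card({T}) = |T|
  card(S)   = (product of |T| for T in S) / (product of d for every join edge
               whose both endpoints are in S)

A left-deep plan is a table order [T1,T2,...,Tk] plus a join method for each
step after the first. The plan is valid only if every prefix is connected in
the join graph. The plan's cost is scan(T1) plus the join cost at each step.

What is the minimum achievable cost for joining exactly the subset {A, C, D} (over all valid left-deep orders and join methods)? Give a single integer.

Selinger DP over subsets of {A,C,D}:
  {D}: scan cost=300, card=300
  {C}: scan cost=50, card=50
  {A}: scan cost=250, card=250
  {CD}: card=7500; try (C,hash)→1200, (D,merge)→3400, (C,merge)→3650, (D,hash)→5500, (C,nl_idx)→9600, (D,nl)→15050 …(+1); best=1200 via (C,hash)
  {AC}: card=6250; try (C,hash)→1100, (A,merge)→2650, (C,merge)→2850, (A,hash)→4100, (A,nl_idx)→6700, (C,nl_idx)→8000 …(+2); best=1100 via (C,hash)
  {ACD}: card=937500; try (A,hash)→12700, (D,hash)→12750, (D,merge)→91600, (A,merge)→108450, (A,nl_idx)→998700, (D,nl)→1876100 …(+1); best=12700 via (A,hash)

12700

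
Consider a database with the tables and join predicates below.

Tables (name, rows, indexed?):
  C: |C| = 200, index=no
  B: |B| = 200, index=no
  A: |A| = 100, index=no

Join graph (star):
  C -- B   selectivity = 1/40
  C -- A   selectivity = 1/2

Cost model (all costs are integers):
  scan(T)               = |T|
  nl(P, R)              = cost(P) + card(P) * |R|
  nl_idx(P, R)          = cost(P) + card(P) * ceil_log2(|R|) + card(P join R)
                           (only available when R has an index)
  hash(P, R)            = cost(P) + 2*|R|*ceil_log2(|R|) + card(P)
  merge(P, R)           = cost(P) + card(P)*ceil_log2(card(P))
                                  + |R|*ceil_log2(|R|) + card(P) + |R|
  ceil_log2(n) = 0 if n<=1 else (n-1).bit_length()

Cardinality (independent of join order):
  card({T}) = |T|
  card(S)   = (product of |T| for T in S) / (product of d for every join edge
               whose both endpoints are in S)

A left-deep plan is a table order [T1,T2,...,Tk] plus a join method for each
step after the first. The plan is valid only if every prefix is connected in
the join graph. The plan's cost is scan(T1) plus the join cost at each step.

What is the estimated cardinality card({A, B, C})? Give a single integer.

50000

Tables in S: A(100), B(200), C(200)
Edges inside S: C-B(d=40), C-A(d=2)
numerator = 100 * 200 * 200 = 4000000
denominator = 40 * 2 = 80
card(S) = 4000000 / 80 = 50000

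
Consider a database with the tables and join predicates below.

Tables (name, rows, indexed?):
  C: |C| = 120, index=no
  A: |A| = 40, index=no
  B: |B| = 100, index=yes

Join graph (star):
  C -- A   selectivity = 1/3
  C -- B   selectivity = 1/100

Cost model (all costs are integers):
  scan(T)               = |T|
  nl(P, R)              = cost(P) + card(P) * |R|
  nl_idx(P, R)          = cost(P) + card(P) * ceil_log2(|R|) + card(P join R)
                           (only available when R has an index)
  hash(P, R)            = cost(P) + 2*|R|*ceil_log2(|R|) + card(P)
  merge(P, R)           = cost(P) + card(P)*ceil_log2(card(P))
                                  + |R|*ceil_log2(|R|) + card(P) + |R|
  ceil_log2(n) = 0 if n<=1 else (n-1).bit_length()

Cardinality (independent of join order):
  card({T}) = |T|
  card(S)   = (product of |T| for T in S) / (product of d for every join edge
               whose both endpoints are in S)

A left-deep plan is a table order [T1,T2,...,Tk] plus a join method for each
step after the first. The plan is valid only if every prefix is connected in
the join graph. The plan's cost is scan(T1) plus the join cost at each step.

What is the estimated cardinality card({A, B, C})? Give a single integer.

Tables in S: A(40), B(100), C(120)
Edges inside S: C-A(d=3), C-B(d=100)
numerator = 40 * 100 * 120 = 480000
denominator = 3 * 100 = 300
card(S) = 480000 / 300 = 1600

1600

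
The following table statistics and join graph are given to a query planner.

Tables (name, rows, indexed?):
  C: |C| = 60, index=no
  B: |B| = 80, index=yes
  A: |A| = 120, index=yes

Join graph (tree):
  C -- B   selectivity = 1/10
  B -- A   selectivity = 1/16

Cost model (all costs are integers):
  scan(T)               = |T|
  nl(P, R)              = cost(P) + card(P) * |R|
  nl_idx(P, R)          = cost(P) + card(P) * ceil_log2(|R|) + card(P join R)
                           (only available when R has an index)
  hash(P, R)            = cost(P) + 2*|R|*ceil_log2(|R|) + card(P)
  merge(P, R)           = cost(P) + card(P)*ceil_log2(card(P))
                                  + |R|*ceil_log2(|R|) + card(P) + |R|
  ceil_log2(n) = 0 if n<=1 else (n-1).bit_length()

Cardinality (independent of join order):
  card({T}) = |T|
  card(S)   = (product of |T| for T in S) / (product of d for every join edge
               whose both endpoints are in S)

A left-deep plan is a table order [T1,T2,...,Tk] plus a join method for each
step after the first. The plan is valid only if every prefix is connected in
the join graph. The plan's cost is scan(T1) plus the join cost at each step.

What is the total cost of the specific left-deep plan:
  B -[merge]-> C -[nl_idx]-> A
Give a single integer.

step 1: scan B: cost=80, card=80
step 2: join C via merge
    card(P join C) = 80*60/(10) = 480
    cost = 80 + 80*7 + 60*6 + 80 + 60 = 1140
step 3: join A via nl_idx
    card(P join A) = 480*120/(16) = 3600
    cost = 1140 + 480*7 + 3600 = 8100

8100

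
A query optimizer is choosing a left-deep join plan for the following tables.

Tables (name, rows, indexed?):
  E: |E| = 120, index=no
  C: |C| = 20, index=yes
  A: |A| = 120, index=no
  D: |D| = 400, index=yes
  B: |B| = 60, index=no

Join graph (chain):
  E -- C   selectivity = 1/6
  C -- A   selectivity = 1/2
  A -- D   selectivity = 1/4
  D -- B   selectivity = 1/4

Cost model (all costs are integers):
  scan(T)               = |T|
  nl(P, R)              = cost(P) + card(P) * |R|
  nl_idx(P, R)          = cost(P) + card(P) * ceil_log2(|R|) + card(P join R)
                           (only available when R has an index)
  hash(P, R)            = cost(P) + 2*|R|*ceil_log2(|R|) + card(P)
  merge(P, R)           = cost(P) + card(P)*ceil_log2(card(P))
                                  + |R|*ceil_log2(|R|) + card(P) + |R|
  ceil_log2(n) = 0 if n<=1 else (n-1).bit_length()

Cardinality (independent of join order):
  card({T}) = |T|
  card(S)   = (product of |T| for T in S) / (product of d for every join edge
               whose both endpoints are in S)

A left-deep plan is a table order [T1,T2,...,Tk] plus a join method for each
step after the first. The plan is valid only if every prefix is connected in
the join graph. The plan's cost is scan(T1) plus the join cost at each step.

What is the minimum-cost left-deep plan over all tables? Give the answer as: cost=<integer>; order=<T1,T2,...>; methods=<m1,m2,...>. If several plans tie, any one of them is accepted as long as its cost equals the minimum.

cost=1931240; order=A,C,D,B,E; methods=hash,hash,hash,hash

Selinger DP (subsets sized 1..n):
  {E}: scan cost=120, card=120
  {C}: scan cost=20, card=20
  {A}: scan cost=120, card=120
  {D}: scan cost=400, card=400
  {B}: scan cost=60, card=60
  {CE}: card=400; try (C,hash)→440, (E,merge)→1100, (C,nl_idx)→1120, (C,merge)→1200, (E,hash)→1720, (E,nl)→2420 …(+1); best=440 via (C,hash)
  {AC}: card=1200; try (C,hash)→440, (A,merge)→1100, (C,merge)→1200, (A,hash)→1720, (C,nl_idx)→1920, (A,nl)→2420 …(+1); best=440 via (C,hash)
  {AD}: card=12000; try (A,hash)→2480, (D,merge)→5080, (A,merge)→5360, (D,hash)→7440, (D,nl_idx)→13200, (D,nl)→48120 …(+1); best=2480 via (A,hash)
  {BD}: card=6000; try (B,hash)→1520, (D,merge)→4480, (B,merge)→4820, (D,nl_idx)→6600, (D,hash)→7320, (D,nl)→24060 …(+1); best=1520 via (B,hash)
  {ACE}: card=24000; try (A,hash)→2520, (E,hash)→3320, (A,merge)→5400, (E,merge)→15800, (A,nl)→48440, (E,nl)→144440; best=2520 via (A,hash)
  {ACD}: card=120000; try (D,hash)→8840, (C,hash)→14680, (D,merge)→18840, (D,nl_idx)→131240, (C,nl_idx)→182480, (C,merge)→182600 …(+2); best=8840 via (D,hash)
  {ABD}: card=180000; try (A,hash)→9200, (B,hash)→15200, (A,merge)→86480, (B,merge)→182900, (A,nl)→721520, (B,nl)→722480; best=9200 via (A,hash)
  {ACDE}: card=2400000; try (D,hash)→33720, (E,hash)→130520, (D,merge)→390520, (E,merge)→2169800, (D,nl_idx)→2618520, (D,nl)→9602520 …(+1); best=33720 via (D,hash)
  {ABCD}: card=1800000; try (B,hash)→129560, (C,hash)→189400, (B,merge)→2169260, (C,nl_idx)→2709200, (C,merge)→3429320, (C,nl)→3609200 …(+1); best=129560 via (B,hash)
  {ABCDE}: card=36000000; try (E,hash)→1931240, (B,hash)→2434440, (E,merge)→39730520, (B,merge)→55234140, (B,nl)→144033720, (E,nl)→216129560; best=1931240 via (E,hash)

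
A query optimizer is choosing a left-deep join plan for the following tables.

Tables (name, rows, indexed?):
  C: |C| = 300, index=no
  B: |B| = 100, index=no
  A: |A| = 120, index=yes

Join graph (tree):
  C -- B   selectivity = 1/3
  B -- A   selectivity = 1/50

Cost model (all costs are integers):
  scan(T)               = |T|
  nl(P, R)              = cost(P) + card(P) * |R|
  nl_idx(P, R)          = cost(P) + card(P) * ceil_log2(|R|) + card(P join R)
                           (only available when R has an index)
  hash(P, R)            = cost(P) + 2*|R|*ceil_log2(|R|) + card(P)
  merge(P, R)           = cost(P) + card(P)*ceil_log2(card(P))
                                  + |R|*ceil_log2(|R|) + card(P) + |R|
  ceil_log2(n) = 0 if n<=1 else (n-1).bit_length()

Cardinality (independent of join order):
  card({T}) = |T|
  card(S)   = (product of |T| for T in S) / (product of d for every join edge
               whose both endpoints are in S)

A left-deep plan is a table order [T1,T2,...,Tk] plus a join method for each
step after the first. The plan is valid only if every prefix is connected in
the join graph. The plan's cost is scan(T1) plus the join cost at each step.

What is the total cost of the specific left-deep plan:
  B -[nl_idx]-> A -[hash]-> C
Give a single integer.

6680

step 1: scan B: cost=100, card=100
step 2: join A via nl_idx
    card(P join A) = 100*120/(50) = 240
    cost = 100 + 100*7 + 240 = 1040
step 3: join C via hash
    card(P join C) = 240*300/(3) = 24000
    cost = 1040 + 2*300*9 + 240 = 6680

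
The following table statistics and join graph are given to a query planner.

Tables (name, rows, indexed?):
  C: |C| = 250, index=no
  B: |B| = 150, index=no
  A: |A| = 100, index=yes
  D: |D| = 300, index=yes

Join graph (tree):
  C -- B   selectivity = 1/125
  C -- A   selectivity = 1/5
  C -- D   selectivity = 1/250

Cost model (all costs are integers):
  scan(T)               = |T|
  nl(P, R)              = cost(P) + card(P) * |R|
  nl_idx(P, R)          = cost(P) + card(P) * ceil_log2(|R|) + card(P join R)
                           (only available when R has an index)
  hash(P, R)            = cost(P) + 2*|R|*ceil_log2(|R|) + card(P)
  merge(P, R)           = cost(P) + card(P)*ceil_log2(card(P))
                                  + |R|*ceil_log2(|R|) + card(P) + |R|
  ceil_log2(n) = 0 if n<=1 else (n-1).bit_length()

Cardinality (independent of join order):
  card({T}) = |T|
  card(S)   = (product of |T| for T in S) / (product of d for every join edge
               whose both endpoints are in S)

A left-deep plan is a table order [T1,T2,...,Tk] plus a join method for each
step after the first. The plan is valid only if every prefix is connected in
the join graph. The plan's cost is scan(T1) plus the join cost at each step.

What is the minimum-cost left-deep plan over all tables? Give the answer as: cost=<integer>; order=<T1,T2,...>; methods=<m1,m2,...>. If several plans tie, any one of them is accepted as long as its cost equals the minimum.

Selinger DP (subsets sized 1..n):
  {C}: scan cost=250, card=250
  {B}: scan cost=150, card=150
  {A}: scan cost=100, card=100
  {D}: scan cost=300, card=300
  {BC}: card=300; try (B,hash)→2900, (C,merge)→3750, (B,merge)→3850, (C,hash)→4300, (C,nl)→37650, (B,nl)→37750; best=2900 via (B,hash)
  {AC}: card=5000; try (A,hash)→1900, (C,merge)→3150, (A,merge)→3300, (C,hash)→4200, (A,nl_idx)→7000, (C,nl)→25100 …(+1); best=1900 via (A,hash)
  {CD}: card=300; try (D,nl_idx)→2800, (C,hash)→4600, (D,merge)→5500, (C,merge)→5550, (D,hash)→5900, (D,nl)→75250 …(+1); best=2800 via (D,nl_idx)
  {ABC}: card=6000; try (A,hash)→4600, (A,merge)→6700, (B,hash)→9300, (A,nl_idx)→11000, (A,nl)→32900, (B,merge)→73250 …(+1); best=4600 via (A,hash)
  {BCD}: card=360; try (B,hash)→5500, (D,nl_idx)→5960, (B,merge)→7150, (D,hash)→8600, (D,merge)→8900, (B,nl)→47800 …(+1); best=5500 via (B,hash)
  {ACD}: card=6000; try (A,hash)→4500, (A,merge)→6600, (A,nl_idx)→10900, (D,hash)→12300, (A,nl)→32800, (D,nl_idx)→52900 …(+2); best=4500 via (A,hash)
  {ABCD}: card=7200; try (A,hash)→7260, (A,merge)→9900, (B,hash)→12900, (A,nl_idx)→15220, (D,hash)→16000, (A,nl)→41500 …(+5); best=7260 via (A,hash)

cost=7260; order=C,D,B,A; methods=nl_idx,hash,hash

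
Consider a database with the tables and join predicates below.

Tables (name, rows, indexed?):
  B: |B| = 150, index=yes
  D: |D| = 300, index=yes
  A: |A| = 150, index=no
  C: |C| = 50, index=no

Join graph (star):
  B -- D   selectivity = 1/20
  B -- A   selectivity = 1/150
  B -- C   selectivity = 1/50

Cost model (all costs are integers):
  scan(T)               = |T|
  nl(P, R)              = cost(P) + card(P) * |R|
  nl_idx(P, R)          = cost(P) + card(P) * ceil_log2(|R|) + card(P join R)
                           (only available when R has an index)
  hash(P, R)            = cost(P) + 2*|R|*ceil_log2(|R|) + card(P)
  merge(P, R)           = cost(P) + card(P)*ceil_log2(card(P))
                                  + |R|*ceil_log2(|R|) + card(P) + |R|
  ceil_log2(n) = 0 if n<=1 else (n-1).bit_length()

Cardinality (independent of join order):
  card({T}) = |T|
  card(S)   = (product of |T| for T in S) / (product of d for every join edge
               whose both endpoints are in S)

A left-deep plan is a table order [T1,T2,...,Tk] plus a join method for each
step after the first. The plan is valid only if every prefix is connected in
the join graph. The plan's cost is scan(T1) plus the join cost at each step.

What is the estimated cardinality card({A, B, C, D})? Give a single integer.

2250

Tables in S: A(150), B(150), C(50), D(300)
Edges inside S: B-D(d=20), B-A(d=150), B-C(d=50)
numerator = 150 * 150 * 50 * 300 = 337500000
denominator = 20 * 150 * 50 = 150000
card(S) = 337500000 / 150000 = 2250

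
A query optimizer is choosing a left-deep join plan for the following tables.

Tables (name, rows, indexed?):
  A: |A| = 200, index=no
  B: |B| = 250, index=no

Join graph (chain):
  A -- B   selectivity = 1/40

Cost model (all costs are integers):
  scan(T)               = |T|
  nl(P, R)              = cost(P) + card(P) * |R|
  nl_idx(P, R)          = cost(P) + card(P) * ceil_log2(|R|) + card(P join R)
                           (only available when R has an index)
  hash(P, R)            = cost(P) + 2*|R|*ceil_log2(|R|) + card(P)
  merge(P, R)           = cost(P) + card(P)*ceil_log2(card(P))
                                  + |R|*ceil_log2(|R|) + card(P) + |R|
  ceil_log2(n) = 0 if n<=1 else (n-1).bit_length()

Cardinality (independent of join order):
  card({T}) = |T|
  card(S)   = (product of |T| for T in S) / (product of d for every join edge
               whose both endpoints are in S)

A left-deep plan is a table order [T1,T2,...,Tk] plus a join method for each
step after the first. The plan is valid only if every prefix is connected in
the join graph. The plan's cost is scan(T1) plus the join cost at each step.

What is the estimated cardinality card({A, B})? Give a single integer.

Tables in S: A(200), B(250)
Edges inside S: A-B(d=40)
numerator = 200 * 250 = 50000
denominator = 40 = 40
card(S) = 50000 / 40 = 1250

1250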